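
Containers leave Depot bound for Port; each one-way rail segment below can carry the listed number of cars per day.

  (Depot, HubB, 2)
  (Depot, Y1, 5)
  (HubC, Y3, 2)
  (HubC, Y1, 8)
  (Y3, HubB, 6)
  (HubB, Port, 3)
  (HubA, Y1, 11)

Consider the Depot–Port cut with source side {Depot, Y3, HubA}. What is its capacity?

Edges leaving {Depot, Y3, HubA}: Depot→HubB (2), Depot→Y1 (5), Y3→HubB (6), HubA→Y1 (11).
Cut capacity = 2 + 5 + 6 + 11 = 24.

24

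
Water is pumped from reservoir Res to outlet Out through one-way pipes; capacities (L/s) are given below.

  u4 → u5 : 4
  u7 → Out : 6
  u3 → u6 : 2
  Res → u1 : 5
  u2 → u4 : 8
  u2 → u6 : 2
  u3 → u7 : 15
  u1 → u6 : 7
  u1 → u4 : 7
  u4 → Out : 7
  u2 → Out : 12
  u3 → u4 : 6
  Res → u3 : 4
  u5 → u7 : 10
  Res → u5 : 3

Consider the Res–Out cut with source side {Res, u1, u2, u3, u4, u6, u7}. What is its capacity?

32

Edges leaving {Res, u1, u2, u3, u4, u6, u7}: Res→u5 (3), u2→Out (12), u4→u5 (4), u4→Out (7), u7→Out (6).
Cut capacity = 3 + 12 + 4 + 7 + 6 = 32.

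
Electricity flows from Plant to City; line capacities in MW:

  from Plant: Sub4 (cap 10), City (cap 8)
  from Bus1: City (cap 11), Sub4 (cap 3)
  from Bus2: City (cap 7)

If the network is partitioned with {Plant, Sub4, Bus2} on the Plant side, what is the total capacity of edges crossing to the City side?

15

Edges leaving {Plant, Sub4, Bus2}: Plant→City (8), Bus2→City (7).
Cut capacity = 8 + 7 = 15.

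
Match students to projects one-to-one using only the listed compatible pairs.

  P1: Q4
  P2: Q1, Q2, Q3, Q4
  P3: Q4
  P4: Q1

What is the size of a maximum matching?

3

Unit-capacity flow: source→left, listed edges, right→sink; max matching = max flow.
Augmenting path P1→Q4 (+1); matched 1.
Augmenting path P2→Q1 (+1); matched 2.
Augmenting path P4→Q1→P2→Q2 (+1); matched 3.
No augmenting path remains; maximum matching = 3.
König certificate: {P2, P4, Q4} is a vertex cover of size 3 (every listed pair touches it), so no matching can be larger.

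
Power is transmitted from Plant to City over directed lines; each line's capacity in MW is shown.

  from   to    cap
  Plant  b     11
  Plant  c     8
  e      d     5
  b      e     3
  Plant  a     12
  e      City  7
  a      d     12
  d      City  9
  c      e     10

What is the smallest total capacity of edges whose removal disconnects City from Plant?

Augment Plant→a→d→City: bottleneck 9, flow now 9.
Augment Plant→b→e→City: bottleneck 3, flow now 12.
Augment Plant→c→e→City: bottleneck 4, flow now 16.
No augmenting path remains; maximum flow = 16.
By max-flow min-cut, the minimum cut capacity equals the max flow.
In the residual graph, reachable from Plant: {Plant, a, b, c, d, e}.
Min-cut edges: d→City (9), e→City (7); capacity 9 + 7 = 16.

16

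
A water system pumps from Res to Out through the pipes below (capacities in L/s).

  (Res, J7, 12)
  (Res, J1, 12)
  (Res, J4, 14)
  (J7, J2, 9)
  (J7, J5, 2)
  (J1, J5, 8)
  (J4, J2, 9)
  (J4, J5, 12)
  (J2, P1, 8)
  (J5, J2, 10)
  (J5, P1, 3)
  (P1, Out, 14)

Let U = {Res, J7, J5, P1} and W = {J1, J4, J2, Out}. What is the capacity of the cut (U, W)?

Edges leaving {Res, J7, J5, P1}: Res→J1 (12), Res→J4 (14), J7→J2 (9), J5→J2 (10), P1→Out (14).
Cut capacity = 12 + 14 + 9 + 10 + 14 = 59.

59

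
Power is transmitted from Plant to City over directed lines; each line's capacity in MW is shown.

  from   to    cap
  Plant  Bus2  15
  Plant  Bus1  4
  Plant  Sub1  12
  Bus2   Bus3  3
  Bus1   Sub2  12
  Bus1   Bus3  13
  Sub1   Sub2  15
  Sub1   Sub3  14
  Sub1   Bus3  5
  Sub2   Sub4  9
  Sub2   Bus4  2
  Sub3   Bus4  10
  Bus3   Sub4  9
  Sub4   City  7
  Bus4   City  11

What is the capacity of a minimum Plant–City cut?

18

Augment Plant→Bus2→Bus3→Sub4→City: bottleneck 3, flow now 3.
Augment Plant→Bus1→Sub2→Sub4→City: bottleneck 4, flow now 7.
Augment Plant→Sub1→Sub2→Bus4→City: bottleneck 2, flow now 9.
Augment Plant→Sub1→Sub3→Bus4→City: bottleneck 9, flow now 18.
No augmenting path remains; maximum flow = 18.
By max-flow min-cut, the minimum cut capacity equals the max flow.
In the residual graph, reachable from Plant: {Plant, Bus2, Bus1, Sub1, Sub2, Sub3, Bus3, Sub4, Bus4}.
Min-cut edges: Sub4→City (7), Bus4→City (11); capacity 7 + 11 = 18.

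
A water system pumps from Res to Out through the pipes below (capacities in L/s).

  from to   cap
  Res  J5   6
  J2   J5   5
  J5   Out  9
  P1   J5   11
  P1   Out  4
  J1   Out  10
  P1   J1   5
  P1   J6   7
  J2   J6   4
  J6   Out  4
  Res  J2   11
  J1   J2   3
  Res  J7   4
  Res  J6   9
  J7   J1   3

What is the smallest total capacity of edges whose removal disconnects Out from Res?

16

Augment Res→J5→Out: bottleneck 6, flow now 6.
Augment Res→J6→Out: bottleneck 4, flow now 10.
Augment Res→J7→J1→Out: bottleneck 3, flow now 13.
Augment Res→J2→J5→Out: bottleneck 3, flow now 16.
No augmenting path remains; maximum flow = 16.
By max-flow min-cut, the minimum cut capacity equals the max flow.
In the residual graph, reachable from Res: {Res, J7, J2, J5, J6}.
Min-cut edges: J7→J1 (3), J5→Out (9), J6→Out (4); capacity 3 + 9 + 4 = 16.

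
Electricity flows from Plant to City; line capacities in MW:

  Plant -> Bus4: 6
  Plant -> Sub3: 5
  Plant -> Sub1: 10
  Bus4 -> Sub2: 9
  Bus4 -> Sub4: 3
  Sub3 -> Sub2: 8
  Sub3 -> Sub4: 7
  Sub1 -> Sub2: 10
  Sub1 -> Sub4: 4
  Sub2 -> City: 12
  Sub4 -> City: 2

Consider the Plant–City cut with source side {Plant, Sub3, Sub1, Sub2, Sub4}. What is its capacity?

20

Edges leaving {Plant, Sub3, Sub1, Sub2, Sub4}: Plant→Bus4 (6), Sub2→City (12), Sub4→City (2).
Cut capacity = 6 + 12 + 2 = 20.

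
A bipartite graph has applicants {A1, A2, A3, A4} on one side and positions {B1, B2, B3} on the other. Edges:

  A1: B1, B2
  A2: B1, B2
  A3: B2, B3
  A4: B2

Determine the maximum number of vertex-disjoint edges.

3

Unit-capacity flow: source→left, listed edges, right→sink; max matching = max flow.
Augmenting path A1→B1 (+1); matched 1.
Augmenting path A2→B2 (+1); matched 2.
Augmenting path A3→B3 (+1); matched 3.
No augmenting path remains; maximum matching = 3.
König certificate: {A3, B1, B2} is a vertex cover of size 3 (every listed pair touches it), so no matching can be larger.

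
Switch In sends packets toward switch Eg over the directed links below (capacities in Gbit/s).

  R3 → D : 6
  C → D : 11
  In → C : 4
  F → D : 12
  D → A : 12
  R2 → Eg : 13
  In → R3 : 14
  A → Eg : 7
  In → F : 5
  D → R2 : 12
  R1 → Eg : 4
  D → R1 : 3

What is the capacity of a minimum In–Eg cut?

Augment In→F→D→R1→Eg: bottleneck 3, flow now 3.
Augment In→F→D→A→Eg: bottleneck 2, flow now 5.
Augment In→C→D→A→Eg: bottleneck 4, flow now 9.
Augment In→R3→D→A→Eg: bottleneck 1, flow now 10.
Augment In→R3→D→R2→Eg: bottleneck 5, flow now 15.
No augmenting path remains; maximum flow = 15.
By max-flow min-cut, the minimum cut capacity equals the max flow.
In the residual graph, reachable from In: {In, R3}.
Min-cut edges: In→F (5), In→C (4), R3→D (6); capacity 5 + 4 + 6 = 15.

15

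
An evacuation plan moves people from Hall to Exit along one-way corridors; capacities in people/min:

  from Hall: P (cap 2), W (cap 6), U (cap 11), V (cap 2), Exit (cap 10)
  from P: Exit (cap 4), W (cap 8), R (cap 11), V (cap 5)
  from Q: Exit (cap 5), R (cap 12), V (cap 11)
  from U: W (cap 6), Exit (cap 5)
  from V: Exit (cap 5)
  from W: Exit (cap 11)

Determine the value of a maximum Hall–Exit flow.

Augment Hall→Exit: bottleneck 10, flow now 10.
Augment Hall→P→Exit: bottleneck 2, flow now 12.
Augment Hall→U→Exit: bottleneck 5, flow now 17.
Augment Hall→V→Exit: bottleneck 2, flow now 19.
Augment Hall→W→Exit: bottleneck 6, flow now 25.
Augment Hall→U→W→Exit: bottleneck 5, flow now 30.
No augmenting path remains; maximum flow = 30.
In the residual graph, reachable from Hall: {Hall, U, W}.
Min-cut edges: Hall→P (2), Hall→V (2), Hall→Exit (10), U→Exit (5), W→Exit (11); capacity 2 + 2 + 10 + 5 + 11 = 30.
This cut is saturated, so no flow can exceed 30.

30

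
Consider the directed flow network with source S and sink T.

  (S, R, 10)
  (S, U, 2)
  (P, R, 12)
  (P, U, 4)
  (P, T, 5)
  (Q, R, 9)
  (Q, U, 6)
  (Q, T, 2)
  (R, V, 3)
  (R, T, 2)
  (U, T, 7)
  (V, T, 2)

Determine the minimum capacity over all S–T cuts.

6

Augment S→R→T: bottleneck 2, flow now 2.
Augment S→U→T: bottleneck 2, flow now 4.
Augment S→R→V→T: bottleneck 2, flow now 6.
No augmenting path remains; maximum flow = 6.
By max-flow min-cut, the minimum cut capacity equals the max flow.
In the residual graph, reachable from S: {S, R, V}.
Min-cut edges: S→U (2), R→T (2), V→T (2); capacity 2 + 2 + 2 = 6.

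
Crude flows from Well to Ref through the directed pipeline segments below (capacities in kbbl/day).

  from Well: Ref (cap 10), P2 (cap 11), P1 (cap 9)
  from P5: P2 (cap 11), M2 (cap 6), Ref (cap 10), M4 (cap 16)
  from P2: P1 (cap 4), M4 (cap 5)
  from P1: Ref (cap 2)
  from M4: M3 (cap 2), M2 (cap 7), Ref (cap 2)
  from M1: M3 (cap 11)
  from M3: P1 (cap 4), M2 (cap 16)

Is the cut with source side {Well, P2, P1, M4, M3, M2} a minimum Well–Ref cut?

Yes — it is a minimum cut (capacity 14).

Given cut capacity: 10 + 2 + 2 = 14.
Augment Well→Ref: bottleneck 10, flow now 10.
Augment Well→P1→Ref: bottleneck 2, flow now 12.
Augment Well→P2→M4→Ref: bottleneck 2, flow now 14.
No augmenting path remains; maximum flow = 14.
Cut capacity 14 equals the max flow, so it is a minimum cut.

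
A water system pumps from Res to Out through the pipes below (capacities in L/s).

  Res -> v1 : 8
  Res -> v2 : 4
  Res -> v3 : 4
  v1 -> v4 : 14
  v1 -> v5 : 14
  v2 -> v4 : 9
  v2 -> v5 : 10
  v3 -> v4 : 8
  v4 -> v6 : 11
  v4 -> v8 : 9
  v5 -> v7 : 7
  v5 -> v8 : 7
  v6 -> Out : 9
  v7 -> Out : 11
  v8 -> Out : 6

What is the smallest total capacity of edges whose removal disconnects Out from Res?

16

Augment Res→v1→v4→v6→Out: bottleneck 8, flow now 8.
Augment Res→v2→v4→v6→Out: bottleneck 1, flow now 9.
Augment Res→v2→v4→v8→Out: bottleneck 3, flow now 12.
Augment Res→v3→v4→v8→Out: bottleneck 3, flow now 15.
Augment Res→v3→v4→v1→v5→v7→Out: bottleneck 1, flow now 16. (uses reverse residual edge)
No augmenting path remains; maximum flow = 16.
By max-flow min-cut, the minimum cut capacity equals the max flow.
In the residual graph, reachable from Res: {Res}.
Min-cut edges: Res→v1 (8), Res→v2 (4), Res→v3 (4); capacity 8 + 4 + 4 = 16.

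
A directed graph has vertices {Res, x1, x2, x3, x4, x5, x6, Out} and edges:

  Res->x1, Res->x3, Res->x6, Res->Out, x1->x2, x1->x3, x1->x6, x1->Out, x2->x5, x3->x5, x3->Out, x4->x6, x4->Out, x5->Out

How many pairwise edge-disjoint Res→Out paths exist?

Assign every edge capacity 1; by Menger, the answer equals the max flow.
Path Res→Out (+1); total 1.
Path Res→x1→Out (+1); total 2.
Path Res→x3→Out (+1); total 3.
No residual Res→Out path; max flow = 3.
Certifying cut of size 3: {Res→Out, Res→x1, Res→x3}.

3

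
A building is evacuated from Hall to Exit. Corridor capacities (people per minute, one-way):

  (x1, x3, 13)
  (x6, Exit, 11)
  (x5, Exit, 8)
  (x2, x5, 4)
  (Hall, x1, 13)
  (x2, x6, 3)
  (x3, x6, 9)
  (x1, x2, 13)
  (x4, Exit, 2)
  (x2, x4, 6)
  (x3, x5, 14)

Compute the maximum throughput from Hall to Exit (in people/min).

Augment Hall→x1→x2→x4→Exit: bottleneck 2, flow now 2.
Augment Hall→x1→x2→x5→Exit: bottleneck 4, flow now 6.
Augment Hall→x1→x2→x6→Exit: bottleneck 3, flow now 9.
Augment Hall→x1→x3→x5→Exit: bottleneck 4, flow now 13.
No augmenting path remains; maximum flow = 13.
In the residual graph, reachable from Hall: {Hall}.
Min-cut edges: Hall→x1 (13); capacity 13 = 13.
This cut is saturated, so no flow can exceed 13.

13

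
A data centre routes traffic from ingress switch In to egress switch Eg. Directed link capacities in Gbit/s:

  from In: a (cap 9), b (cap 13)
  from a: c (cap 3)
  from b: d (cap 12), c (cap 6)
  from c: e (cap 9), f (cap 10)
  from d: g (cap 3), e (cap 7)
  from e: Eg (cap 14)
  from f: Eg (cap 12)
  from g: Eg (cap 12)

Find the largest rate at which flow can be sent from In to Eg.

Augment In→a→c→e→Eg: bottleneck 3, flow now 3.
Augment In→b→c→e→Eg: bottleneck 6, flow now 9.
Augment In→b→d→e→Eg: bottleneck 5, flow now 14.
Augment In→b→d→g→Eg: bottleneck 2, flow now 16.
No augmenting path remains; maximum flow = 16.
In the residual graph, reachable from In: {In, a}.
Min-cut edges: In→b (13), a→c (3); capacity 13 + 3 = 16.
This cut is saturated, so no flow can exceed 16.

16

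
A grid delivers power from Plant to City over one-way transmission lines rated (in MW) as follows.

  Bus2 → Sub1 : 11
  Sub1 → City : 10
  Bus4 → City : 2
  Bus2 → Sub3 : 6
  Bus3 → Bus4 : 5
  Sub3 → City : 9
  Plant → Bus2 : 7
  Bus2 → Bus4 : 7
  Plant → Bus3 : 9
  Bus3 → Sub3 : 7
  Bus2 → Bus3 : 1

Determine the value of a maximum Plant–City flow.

Augment Plant→Bus3→Sub3→City: bottleneck 7, flow now 7.
Augment Plant→Bus3→Bus4→City: bottleneck 2, flow now 9.
Augment Plant→Bus2→Sub1→City: bottleneck 7, flow now 16.
No augmenting path remains; maximum flow = 16.
In the residual graph, reachable from Plant: {Plant}.
Min-cut edges: Plant→Bus3 (9), Plant→Bus2 (7); capacity 9 + 7 = 16.
This cut is saturated, so no flow can exceed 16.

16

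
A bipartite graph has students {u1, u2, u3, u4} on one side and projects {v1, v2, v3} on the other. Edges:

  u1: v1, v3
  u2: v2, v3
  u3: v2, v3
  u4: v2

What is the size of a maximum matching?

3

Unit-capacity flow: source→left, listed edges, right→sink; max matching = max flow.
Augmenting path u1→v1 (+1); matched 1.
Augmenting path u2→v2 (+1); matched 2.
Augmenting path u3→v3 (+1); matched 3.
No augmenting path remains; maximum matching = 3.
König certificate: {u1, v2, v3} is a vertex cover of size 3 (every listed pair touches it), so no matching can be larger.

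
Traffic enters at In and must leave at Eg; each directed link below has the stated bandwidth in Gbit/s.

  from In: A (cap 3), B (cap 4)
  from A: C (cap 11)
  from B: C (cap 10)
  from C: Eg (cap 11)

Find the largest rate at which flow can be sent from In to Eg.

Augment In→A→C→Eg: bottleneck 3, flow now 3.
Augment In→B→C→Eg: bottleneck 4, flow now 7.
No augmenting path remains; maximum flow = 7.
In the residual graph, reachable from In: {In}.
Min-cut edges: In→A (3), In→B (4); capacity 3 + 4 = 7.
This cut is saturated, so no flow can exceed 7.

7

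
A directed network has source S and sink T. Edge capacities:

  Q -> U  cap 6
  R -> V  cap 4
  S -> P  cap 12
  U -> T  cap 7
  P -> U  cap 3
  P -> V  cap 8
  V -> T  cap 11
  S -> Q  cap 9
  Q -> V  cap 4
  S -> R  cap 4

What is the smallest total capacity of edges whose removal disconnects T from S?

Augment S→P→U→T: bottleneck 3, flow now 3.
Augment S→P→V→T: bottleneck 8, flow now 11.
Augment S→Q→U→T: bottleneck 4, flow now 15.
Augment S→Q→V→T: bottleneck 3, flow now 18.
No augmenting path remains; maximum flow = 18.
By max-flow min-cut, the minimum cut capacity equals the max flow.
In the residual graph, reachable from S: {S, P, Q, R, U, V}.
Min-cut edges: U→T (7), V→T (11); capacity 7 + 11 = 18.

18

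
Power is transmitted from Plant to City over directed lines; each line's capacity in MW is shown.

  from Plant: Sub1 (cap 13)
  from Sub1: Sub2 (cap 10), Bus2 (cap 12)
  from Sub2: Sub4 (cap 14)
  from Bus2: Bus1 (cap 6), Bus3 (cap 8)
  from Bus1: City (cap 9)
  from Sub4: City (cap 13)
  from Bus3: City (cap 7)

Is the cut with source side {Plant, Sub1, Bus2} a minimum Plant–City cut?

Given cut capacity: 10 + 6 + 8 = 24.
Augment Plant→Sub1→Sub2→Sub4→City: bottleneck 10, flow now 10.
Augment Plant→Sub1→Bus2→Bus1→City: bottleneck 3, flow now 13.
No augmenting path remains; maximum flow = 13.
In the residual graph, reachable from Plant: {Plant}.
Min-cut edges: Plant→Sub1 (13); capacity 13 = 13.
Cut capacity 24 exceeds the max flow 13, so it is not minimum.

No — its capacity is 24, but the minimum cut has capacity 13.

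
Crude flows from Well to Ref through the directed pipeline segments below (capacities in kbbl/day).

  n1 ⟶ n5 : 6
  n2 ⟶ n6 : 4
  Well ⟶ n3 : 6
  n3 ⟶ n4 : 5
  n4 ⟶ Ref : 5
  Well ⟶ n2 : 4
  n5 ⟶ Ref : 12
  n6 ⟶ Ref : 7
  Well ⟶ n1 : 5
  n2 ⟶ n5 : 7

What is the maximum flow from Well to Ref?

Augment Well→n1→n5→Ref: bottleneck 5, flow now 5.
Augment Well→n2→n5→Ref: bottleneck 4, flow now 9.
Augment Well→n3→n4→Ref: bottleneck 5, flow now 14.
No augmenting path remains; maximum flow = 14.
In the residual graph, reachable from Well: {Well, n3}.
Min-cut edges: Well→n1 (5), Well→n2 (4), n3→n4 (5); capacity 5 + 4 + 5 = 14.
This cut is saturated, so no flow can exceed 14.

14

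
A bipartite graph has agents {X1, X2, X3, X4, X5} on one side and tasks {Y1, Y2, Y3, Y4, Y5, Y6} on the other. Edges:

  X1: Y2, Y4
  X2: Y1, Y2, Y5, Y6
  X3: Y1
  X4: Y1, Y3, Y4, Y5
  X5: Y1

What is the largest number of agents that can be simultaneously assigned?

Unit-capacity flow: source→left, listed edges, right→sink; max matching = max flow.
Augmenting path X1→Y2 (+1); matched 1.
Augmenting path X2→Y1 (+1); matched 2.
Augmenting path X4→Y3 (+1); matched 3.
Augmenting path X3→Y1→X2→Y5 (+1); matched 4.
No augmenting path remains; maximum matching = 4.
König certificate: {X1, X2, X4, Y1} is a vertex cover of size 4 (every listed pair touches it), so no matching can be larger.

4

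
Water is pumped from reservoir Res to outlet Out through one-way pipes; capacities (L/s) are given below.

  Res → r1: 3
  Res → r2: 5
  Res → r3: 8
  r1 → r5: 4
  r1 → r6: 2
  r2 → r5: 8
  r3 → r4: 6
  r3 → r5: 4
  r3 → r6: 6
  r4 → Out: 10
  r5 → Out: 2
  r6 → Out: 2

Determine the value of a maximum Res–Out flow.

Augment Res→r1→r5→Out: bottleneck 2, flow now 2.
Augment Res→r1→r6→Out: bottleneck 1, flow now 3.
Augment Res→r3→r4→Out: bottleneck 6, flow now 9.
Augment Res→r3→r6→Out: bottleneck 1, flow now 10.
No augmenting path remains; maximum flow = 10.
In the residual graph, reachable from Res: {Res, r1, r2, r3, r5, r6}.
Min-cut edges: r3→r4 (6), r5→Out (2), r6→Out (2); capacity 6 + 2 + 2 = 10.
This cut is saturated, so no flow can exceed 10.

10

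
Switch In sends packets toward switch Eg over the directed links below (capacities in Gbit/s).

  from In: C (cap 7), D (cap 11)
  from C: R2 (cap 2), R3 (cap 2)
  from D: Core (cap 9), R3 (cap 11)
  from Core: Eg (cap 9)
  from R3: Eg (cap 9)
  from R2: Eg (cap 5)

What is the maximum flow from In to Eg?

Augment In→C→R3→Eg: bottleneck 2, flow now 2.
Augment In→C→R2→Eg: bottleneck 2, flow now 4.
Augment In→D→Core→Eg: bottleneck 9, flow now 13.
Augment In→D→R3→Eg: bottleneck 2, flow now 15.
No augmenting path remains; maximum flow = 15.
In the residual graph, reachable from In: {In, C}.
Min-cut edges: In→D (11), C→R3 (2), C→R2 (2); capacity 11 + 2 + 2 = 15.
This cut is saturated, so no flow can exceed 15.

15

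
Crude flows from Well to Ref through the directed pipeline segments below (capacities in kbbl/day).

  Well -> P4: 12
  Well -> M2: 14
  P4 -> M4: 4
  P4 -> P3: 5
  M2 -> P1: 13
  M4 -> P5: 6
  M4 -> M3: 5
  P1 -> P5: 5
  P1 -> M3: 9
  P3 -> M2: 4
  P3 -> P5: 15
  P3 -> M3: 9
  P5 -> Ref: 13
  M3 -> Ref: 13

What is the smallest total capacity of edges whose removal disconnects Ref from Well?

Augment Well→P4→M4→P5→Ref: bottleneck 4, flow now 4.
Augment Well→P4→P3→P5→Ref: bottleneck 5, flow now 9.
Augment Well→M2→P1→P5→Ref: bottleneck 4, flow now 13.
Augment Well→M2→P1→M3→Ref: bottleneck 9, flow now 22.
No augmenting path remains; maximum flow = 22.
By max-flow min-cut, the minimum cut capacity equals the max flow.
In the residual graph, reachable from Well: {Well, P4, M2}.
Min-cut edges: P4→M4 (4), P4→P3 (5), M2→P1 (13); capacity 4 + 5 + 13 = 22.

22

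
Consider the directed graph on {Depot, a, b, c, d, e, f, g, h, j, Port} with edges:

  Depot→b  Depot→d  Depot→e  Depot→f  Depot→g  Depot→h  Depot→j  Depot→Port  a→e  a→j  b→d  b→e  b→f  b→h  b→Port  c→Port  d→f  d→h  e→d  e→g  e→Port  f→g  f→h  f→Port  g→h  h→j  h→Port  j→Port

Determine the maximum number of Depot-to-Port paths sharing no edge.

Assign every edge capacity 1; by Menger, the answer equals the max flow.
Path Depot→Port (+1); total 1.
Path Depot→b→Port (+1); total 2.
Path Depot→e→Port (+1); total 3.
Path Depot→f→Port (+1); total 4.
Path Depot→h→Port (+1); total 5.
Path Depot→j→Port (+1); total 6.
No residual Depot→Port path; max flow = 6.
Certifying cut of size 6: {Depot→Port, Depot→b, Depot→e, f→Port, h→Port, j→Port}.

6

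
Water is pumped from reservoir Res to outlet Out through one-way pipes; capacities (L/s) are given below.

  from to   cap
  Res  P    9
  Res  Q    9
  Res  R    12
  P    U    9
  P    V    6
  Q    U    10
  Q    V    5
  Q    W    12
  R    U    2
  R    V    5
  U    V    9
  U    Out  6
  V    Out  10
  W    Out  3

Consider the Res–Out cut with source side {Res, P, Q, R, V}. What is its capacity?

43

Edges leaving {Res, P, Q, R, V}: P→U (9), Q→U (10), Q→W (12), R→U (2), V→Out (10).
Cut capacity = 9 + 10 + 12 + 2 + 10 = 43.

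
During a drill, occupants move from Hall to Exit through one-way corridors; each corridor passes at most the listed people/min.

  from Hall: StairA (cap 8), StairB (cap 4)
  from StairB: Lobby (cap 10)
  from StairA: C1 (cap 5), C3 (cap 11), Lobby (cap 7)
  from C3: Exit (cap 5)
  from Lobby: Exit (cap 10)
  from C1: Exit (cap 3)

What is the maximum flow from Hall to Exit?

12

Augment Hall→StairB→Lobby→Exit: bottleneck 4, flow now 4.
Augment Hall→StairA→C3→Exit: bottleneck 5, flow now 9.
Augment Hall→StairA→Lobby→Exit: bottleneck 3, flow now 12.
No augmenting path remains; maximum flow = 12.
In the residual graph, reachable from Hall: {Hall}.
Min-cut edges: Hall→StairB (4), Hall→StairA (8); capacity 4 + 8 = 12.
This cut is saturated, so no flow can exceed 12.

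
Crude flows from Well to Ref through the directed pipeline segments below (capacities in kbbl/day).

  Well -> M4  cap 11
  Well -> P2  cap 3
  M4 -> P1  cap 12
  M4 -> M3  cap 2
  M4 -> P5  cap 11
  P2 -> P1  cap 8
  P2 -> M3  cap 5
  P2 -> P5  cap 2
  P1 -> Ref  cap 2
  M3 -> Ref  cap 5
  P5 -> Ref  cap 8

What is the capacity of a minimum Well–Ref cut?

14

Augment Well→M4→P1→Ref: bottleneck 2, flow now 2.
Augment Well→M4→M3→Ref: bottleneck 2, flow now 4.
Augment Well→M4→P5→Ref: bottleneck 7, flow now 11.
Augment Well→P2→M3→Ref: bottleneck 3, flow now 14.
No augmenting path remains; maximum flow = 14.
By max-flow min-cut, the minimum cut capacity equals the max flow.
In the residual graph, reachable from Well: {Well}.
Min-cut edges: Well→M4 (11), Well→P2 (3); capacity 11 + 3 = 14.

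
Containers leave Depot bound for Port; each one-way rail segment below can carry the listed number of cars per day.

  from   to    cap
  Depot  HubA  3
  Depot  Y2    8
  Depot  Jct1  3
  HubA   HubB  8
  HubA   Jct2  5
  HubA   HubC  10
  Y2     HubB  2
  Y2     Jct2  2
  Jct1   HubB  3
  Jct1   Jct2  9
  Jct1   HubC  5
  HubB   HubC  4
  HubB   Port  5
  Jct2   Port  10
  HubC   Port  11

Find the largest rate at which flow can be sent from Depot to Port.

Augment Depot→HubA→HubB→Port: bottleneck 3, flow now 3.
Augment Depot→Y2→HubB→Port: bottleneck 2, flow now 5.
Augment Depot→Y2→Jct2→Port: bottleneck 2, flow now 7.
Augment Depot→Jct1→Jct2→Port: bottleneck 3, flow now 10.
No augmenting path remains; maximum flow = 10.
In the residual graph, reachable from Depot: {Depot, Y2}.
Min-cut edges: Depot→HubA (3), Depot→Jct1 (3), Y2→HubB (2), Y2→Jct2 (2); capacity 3 + 3 + 2 + 2 = 10.
This cut is saturated, so no flow can exceed 10.

10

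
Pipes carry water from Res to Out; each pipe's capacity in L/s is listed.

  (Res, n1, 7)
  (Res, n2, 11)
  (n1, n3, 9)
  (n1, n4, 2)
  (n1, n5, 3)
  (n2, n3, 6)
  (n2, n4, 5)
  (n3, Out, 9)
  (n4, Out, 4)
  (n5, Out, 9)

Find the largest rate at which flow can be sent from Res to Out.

16

Augment Res→n1→n3→Out: bottleneck 7, flow now 7.
Augment Res→n2→n3→Out: bottleneck 2, flow now 9.
Augment Res→n2→n4→Out: bottleneck 4, flow now 13.
Augment Res→n2→n3→n1→n5→Out: bottleneck 3, flow now 16. (uses reverse residual edge)
No augmenting path remains; maximum flow = 16.
In the residual graph, reachable from Res: {Res, n1, n2, n3, n4}.
Min-cut edges: n1→n5 (3), n3→Out (9), n4→Out (4); capacity 3 + 9 + 4 = 16.
This cut is saturated, so no flow can exceed 16.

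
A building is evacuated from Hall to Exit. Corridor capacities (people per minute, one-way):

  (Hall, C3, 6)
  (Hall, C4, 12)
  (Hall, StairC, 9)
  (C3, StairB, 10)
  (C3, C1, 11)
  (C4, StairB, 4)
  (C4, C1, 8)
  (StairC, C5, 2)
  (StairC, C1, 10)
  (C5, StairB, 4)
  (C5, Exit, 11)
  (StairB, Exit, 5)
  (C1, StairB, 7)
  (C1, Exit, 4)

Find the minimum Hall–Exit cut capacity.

Augment Hall→C3→StairB→Exit: bottleneck 5, flow now 5.
Augment Hall→C3→C1→Exit: bottleneck 1, flow now 6.
Augment Hall→C4→C1→Exit: bottleneck 3, flow now 9.
Augment Hall→StairC→C5→Exit: bottleneck 2, flow now 11.
No augmenting path remains; maximum flow = 11.
By max-flow min-cut, the minimum cut capacity equals the max flow.
In the residual graph, reachable from Hall: {Hall, C3, C4, StairC, StairB, C1}.
Min-cut edges: StairC→C5 (2), StairB→Exit (5), C1→Exit (4); capacity 2 + 5 + 4 = 11.

11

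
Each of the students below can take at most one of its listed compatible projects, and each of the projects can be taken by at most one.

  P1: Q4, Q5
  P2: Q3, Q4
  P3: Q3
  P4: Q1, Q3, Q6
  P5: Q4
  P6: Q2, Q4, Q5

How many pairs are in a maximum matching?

5

Unit-capacity flow: source→left, listed edges, right→sink; max matching = max flow.
Augmenting path P1→Q4 (+1); matched 1.
Augmenting path P2→Q3 (+1); matched 2.
Augmenting path P4→Q1 (+1); matched 3.
Augmenting path P6→Q2 (+1); matched 4.
Augmenting path P5→Q4→P1→Q5 (+1); matched 5.
No augmenting path remains; maximum matching = 5.
König certificate: {P1, P4, P6, Q3, Q4} is a vertex cover of size 5 (every listed pair touches it), so no matching can be larger.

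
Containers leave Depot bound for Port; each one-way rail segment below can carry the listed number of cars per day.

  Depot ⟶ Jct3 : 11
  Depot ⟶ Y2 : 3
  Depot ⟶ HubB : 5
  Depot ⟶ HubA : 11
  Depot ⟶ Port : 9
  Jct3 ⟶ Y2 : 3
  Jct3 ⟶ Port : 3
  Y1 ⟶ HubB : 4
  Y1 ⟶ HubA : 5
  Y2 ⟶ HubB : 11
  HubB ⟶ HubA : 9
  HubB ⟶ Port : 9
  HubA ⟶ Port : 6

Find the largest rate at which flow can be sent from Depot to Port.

Augment Depot→Port: bottleneck 9, flow now 9.
Augment Depot→Jct3→Port: bottleneck 3, flow now 12.
Augment Depot→HubB→Port: bottleneck 5, flow now 17.
Augment Depot→HubA→Port: bottleneck 6, flow now 23.
Augment Depot→Y2→HubB→Port: bottleneck 3, flow now 26.
Augment Depot→Jct3→Y2→HubB→Port: bottleneck 1, flow now 27.
No augmenting path remains; maximum flow = 27.
In the residual graph, reachable from Depot: {Depot, Jct3, Y2, HubB, HubA}.
Min-cut edges: Depot→Port (9), Jct3→Port (3), HubB→Port (9), HubA→Port (6); capacity 9 + 3 + 9 + 6 = 27.
This cut is saturated, so no flow can exceed 27.

27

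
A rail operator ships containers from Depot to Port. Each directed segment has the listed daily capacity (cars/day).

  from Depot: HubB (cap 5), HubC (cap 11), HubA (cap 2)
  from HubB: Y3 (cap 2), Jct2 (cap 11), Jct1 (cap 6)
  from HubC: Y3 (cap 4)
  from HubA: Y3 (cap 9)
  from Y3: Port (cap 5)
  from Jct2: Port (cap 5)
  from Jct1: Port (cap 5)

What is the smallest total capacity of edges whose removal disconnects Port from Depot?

10

Augment Depot→HubB→Y3→Port: bottleneck 2, flow now 2.
Augment Depot→HubB→Jct2→Port: bottleneck 3, flow now 5.
Augment Depot→HubC→Y3→Port: bottleneck 3, flow now 8.
Augment Depot→HubC→Y3→HubB→Jct2→Port: bottleneck 1, flow now 9. (uses reverse residual edge)
Augment Depot→HubA→Y3→HubB→Jct2→Port: bottleneck 1, flow now 10. (uses reverse residual edge)
No augmenting path remains; maximum flow = 10.
By max-flow min-cut, the minimum cut capacity equals the max flow.
In the residual graph, reachable from Depot: {Depot, HubC, HubA, Y3}.
Min-cut edges: Depot→HubB (5), Y3→Port (5); capacity 5 + 5 = 10.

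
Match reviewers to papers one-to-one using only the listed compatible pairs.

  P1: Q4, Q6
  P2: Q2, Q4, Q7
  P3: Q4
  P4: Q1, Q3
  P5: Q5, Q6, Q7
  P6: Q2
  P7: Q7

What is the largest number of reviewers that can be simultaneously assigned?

6

Unit-capacity flow: source→left, listed edges, right→sink; max matching = max flow.
Augmenting path P1→Q4 (+1); matched 1.
Augmenting path P2→Q2 (+1); matched 2.
Augmenting path P4→Q1 (+1); matched 3.
Augmenting path P5→Q5 (+1); matched 4.
Augmenting path P7→Q7 (+1); matched 5.
Augmenting path P3→Q4→P1→Q6 (+1); matched 6.
No augmenting path remains; maximum matching = 6.
König certificate: {P1, P4, P5, Q2, Q4, Q7} is a vertex cover of size 6 (every listed pair touches it), so no matching can be larger.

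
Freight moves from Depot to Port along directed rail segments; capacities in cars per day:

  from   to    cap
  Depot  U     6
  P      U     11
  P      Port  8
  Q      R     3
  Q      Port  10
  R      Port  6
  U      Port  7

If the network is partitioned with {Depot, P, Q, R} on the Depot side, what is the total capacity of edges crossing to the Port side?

Edges leaving {Depot, P, Q, R}: Depot→U (6), P→U (11), P→Port (8), Q→Port (10), R→Port (6).
Cut capacity = 6 + 11 + 8 + 10 + 6 = 41.

41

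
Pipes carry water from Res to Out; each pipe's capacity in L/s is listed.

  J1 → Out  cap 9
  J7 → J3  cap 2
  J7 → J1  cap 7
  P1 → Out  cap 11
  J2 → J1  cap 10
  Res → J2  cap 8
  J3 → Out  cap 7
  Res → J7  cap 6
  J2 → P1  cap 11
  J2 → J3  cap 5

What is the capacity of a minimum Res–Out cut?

14

Augment Res→J2→P1→Out: bottleneck 8, flow now 8.
Augment Res→J7→J3→Out: bottleneck 2, flow now 10.
Augment Res→J7→J1→Out: bottleneck 4, flow now 14.
No augmenting path remains; maximum flow = 14.
By max-flow min-cut, the minimum cut capacity equals the max flow.
In the residual graph, reachable from Res: {Res}.
Min-cut edges: Res→J2 (8), Res→J7 (6); capacity 8 + 6 = 14.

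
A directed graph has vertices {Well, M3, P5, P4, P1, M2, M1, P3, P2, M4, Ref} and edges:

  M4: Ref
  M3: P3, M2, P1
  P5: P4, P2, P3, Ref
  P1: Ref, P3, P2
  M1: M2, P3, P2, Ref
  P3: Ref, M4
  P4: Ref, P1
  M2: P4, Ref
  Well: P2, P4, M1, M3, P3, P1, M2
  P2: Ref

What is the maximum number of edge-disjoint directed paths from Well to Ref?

Assign every edge capacity 1; by Menger, the answer equals the max flow.
Path Well→P4→Ref (+1); total 1.
Path Well→P1→Ref (+1); total 2.
Path Well→M2→Ref (+1); total 3.
Path Well→M1→Ref (+1); total 4.
Path Well→P3→Ref (+1); total 5.
Path Well→P2→Ref (+1); total 6.
Path Well→M3→P3→M4→Ref (+1); total 7.
No residual Well→Ref path; max flow = 7.
Certifying cut of size 7: {Well→M1, Well→M2, Well→M3, Well→P1, Well→P2, Well→P3, Well→P4}.

7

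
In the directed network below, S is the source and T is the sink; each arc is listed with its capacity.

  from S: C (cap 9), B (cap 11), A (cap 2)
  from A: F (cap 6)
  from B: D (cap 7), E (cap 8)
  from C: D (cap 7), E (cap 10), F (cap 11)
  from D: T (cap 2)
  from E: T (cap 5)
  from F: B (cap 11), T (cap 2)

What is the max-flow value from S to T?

9

Augment S→A→F→T: bottleneck 2, flow now 2.
Augment S→B→D→T: bottleneck 2, flow now 4.
Augment S→B→E→T: bottleneck 5, flow now 9.
No augmenting path remains; maximum flow = 9.
In the residual graph, reachable from S: {S, A, B, C, D, E, F}.
Min-cut edges: D→T (2), E→T (5), F→T (2); capacity 2 + 5 + 2 = 9.
This cut is saturated, so no flow can exceed 9.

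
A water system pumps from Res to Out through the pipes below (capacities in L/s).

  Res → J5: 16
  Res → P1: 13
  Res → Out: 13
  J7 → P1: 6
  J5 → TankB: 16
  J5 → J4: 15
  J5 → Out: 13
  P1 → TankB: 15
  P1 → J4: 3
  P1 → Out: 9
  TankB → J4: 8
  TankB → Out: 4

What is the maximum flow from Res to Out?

39

Augment Res→Out: bottleneck 13, flow now 13.
Augment Res→J5→Out: bottleneck 13, flow now 26.
Augment Res→P1→Out: bottleneck 9, flow now 35.
Augment Res→J5→TankB→Out: bottleneck 3, flow now 38.
Augment Res→P1→TankB→Out: bottleneck 1, flow now 39.
No augmenting path remains; maximum flow = 39.
In the residual graph, reachable from Res: {Res, J5, P1, TankB, J4}.
Min-cut edges: Res→Out (13), J5→Out (13), P1→Out (9), TankB→Out (4); capacity 13 + 13 + 9 + 4 = 39.
This cut is saturated, so no flow can exceed 39.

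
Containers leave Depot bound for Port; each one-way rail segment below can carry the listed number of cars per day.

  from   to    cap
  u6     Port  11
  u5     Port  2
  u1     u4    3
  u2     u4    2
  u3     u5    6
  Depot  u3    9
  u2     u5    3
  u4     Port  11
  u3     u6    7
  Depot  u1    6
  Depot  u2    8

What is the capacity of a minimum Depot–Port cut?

14

Augment Depot→u1→u4→Port: bottleneck 3, flow now 3.
Augment Depot→u2→u4→Port: bottleneck 2, flow now 5.
Augment Depot→u2→u5→Port: bottleneck 2, flow now 7.
Augment Depot→u3→u6→Port: bottleneck 7, flow now 14.
No augmenting path remains; maximum flow = 14.
By max-flow min-cut, the minimum cut capacity equals the max flow.
In the residual graph, reachable from Depot: {Depot, u1, u2, u3, u5}.
Min-cut edges: u1→u4 (3), u2→u4 (2), u3→u6 (7), u5→Port (2); capacity 3 + 2 + 7 + 2 = 14.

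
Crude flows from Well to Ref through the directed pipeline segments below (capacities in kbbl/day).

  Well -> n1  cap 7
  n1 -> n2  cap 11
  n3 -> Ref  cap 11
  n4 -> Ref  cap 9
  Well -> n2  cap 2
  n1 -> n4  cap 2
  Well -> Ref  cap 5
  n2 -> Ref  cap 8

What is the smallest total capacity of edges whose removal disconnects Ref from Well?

14

Augment Well→Ref: bottleneck 5, flow now 5.
Augment Well→n2→Ref: bottleneck 2, flow now 7.
Augment Well→n1→n2→Ref: bottleneck 6, flow now 13.
Augment Well→n1→n4→Ref: bottleneck 1, flow now 14.
No augmenting path remains; maximum flow = 14.
By max-flow min-cut, the minimum cut capacity equals the max flow.
In the residual graph, reachable from Well: {Well}.
Min-cut edges: Well→n1 (7), Well→n2 (2), Well→Ref (5); capacity 7 + 2 + 5 = 14.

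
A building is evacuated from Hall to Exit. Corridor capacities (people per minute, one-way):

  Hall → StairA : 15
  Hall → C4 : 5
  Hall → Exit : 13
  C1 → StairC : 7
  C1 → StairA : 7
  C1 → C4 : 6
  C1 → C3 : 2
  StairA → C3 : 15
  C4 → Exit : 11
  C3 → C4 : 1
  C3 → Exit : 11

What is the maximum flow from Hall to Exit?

30

Augment Hall→Exit: bottleneck 13, flow now 13.
Augment Hall→C4→Exit: bottleneck 5, flow now 18.
Augment Hall→StairA→C3→Exit: bottleneck 11, flow now 29.
Augment Hall→StairA→C3→C4→Exit: bottleneck 1, flow now 30.
No augmenting path remains; maximum flow = 30.
In the residual graph, reachable from Hall: {Hall, StairA, C3}.
Min-cut edges: Hall→C4 (5), Hall→Exit (13), C3→C4 (1), C3→Exit (11); capacity 5 + 13 + 1 + 11 = 30.
This cut is saturated, so no flow can exceed 30.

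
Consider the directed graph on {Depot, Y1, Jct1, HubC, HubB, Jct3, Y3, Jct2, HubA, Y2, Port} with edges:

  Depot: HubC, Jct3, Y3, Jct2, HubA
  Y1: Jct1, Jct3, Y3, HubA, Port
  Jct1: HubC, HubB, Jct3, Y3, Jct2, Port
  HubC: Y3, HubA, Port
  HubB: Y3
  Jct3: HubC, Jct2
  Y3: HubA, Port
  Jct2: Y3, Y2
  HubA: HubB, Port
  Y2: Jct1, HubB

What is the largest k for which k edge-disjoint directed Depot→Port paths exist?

Assign every edge capacity 1; by Menger, the answer equals the max flow.
Path Depot→HubC→Port (+1); total 1.
Path Depot→Y3→Port (+1); total 2.
Path Depot→HubA→Port (+1); total 3.
Path Depot→Jct2→Y2→Jct1→Port (+1); total 4.
No residual Depot→Port path; max flow = 4.
Certifying cut of size 4: {HubA→Port, HubC→Port, Jct2→Y2, Y3→Port}.

4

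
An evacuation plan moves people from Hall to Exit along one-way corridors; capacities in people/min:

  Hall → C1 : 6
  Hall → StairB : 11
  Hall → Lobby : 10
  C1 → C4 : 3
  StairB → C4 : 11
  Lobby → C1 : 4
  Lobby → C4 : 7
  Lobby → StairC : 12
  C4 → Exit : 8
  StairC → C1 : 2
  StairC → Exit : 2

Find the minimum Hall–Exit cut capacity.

10

Augment Hall→C1→C4→Exit: bottleneck 3, flow now 3.
Augment Hall→StairB→C4→Exit: bottleneck 5, flow now 8.
Augment Hall→Lobby→StairC→Exit: bottleneck 2, flow now 10.
No augmenting path remains; maximum flow = 10.
By max-flow min-cut, the minimum cut capacity equals the max flow.
In the residual graph, reachable from Hall: {Hall, C1, StairB, Lobby, C4, StairC}.
Min-cut edges: C4→Exit (8), StairC→Exit (2); capacity 8 + 2 = 10.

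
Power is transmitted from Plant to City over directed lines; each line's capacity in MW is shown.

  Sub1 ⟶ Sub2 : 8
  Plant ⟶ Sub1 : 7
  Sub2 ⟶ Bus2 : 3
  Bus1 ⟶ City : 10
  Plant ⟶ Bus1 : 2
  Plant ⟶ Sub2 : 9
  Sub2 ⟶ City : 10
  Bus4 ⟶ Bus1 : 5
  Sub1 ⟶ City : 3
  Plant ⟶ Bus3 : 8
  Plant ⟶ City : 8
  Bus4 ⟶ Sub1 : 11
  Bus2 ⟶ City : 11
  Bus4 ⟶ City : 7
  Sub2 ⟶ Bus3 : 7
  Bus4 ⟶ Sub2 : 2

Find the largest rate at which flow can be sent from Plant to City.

Augment Plant→City: bottleneck 8, flow now 8.
Augment Plant→Sub1→City: bottleneck 3, flow now 11.
Augment Plant→Sub2→City: bottleneck 9, flow now 20.
Augment Plant→Bus1→City: bottleneck 2, flow now 22.
Augment Plant→Sub1→Sub2→City: bottleneck 1, flow now 23.
Augment Plant→Sub1→Sub2→Bus2→City: bottleneck 3, flow now 26.
No augmenting path remains; maximum flow = 26.
In the residual graph, reachable from Plant: {Plant, Bus3}.
Min-cut edges: Plant→Sub1 (7), Plant→Sub2 (9), Plant→Bus1 (2), Plant→City (8); capacity 7 + 9 + 2 + 8 = 26.
This cut is saturated, so no flow can exceed 26.

26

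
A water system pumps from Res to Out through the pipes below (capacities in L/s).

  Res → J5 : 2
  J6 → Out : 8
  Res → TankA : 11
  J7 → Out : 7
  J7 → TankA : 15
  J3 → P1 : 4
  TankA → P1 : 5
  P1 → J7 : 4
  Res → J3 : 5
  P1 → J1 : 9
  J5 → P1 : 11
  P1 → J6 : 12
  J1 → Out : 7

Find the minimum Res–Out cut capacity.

Augment Res→J3→P1→J6→Out: bottleneck 4, flow now 4.
Augment Res→TankA→P1→J6→Out: bottleneck 4, flow now 8.
Augment Res→TankA→P1→J1→Out: bottleneck 1, flow now 9.
Augment Res→J5→P1→J1→Out: bottleneck 2, flow now 11.
No augmenting path remains; maximum flow = 11.
By max-flow min-cut, the minimum cut capacity equals the max flow.
In the residual graph, reachable from Res: {Res, J3, TankA}.
Min-cut edges: Res→J5 (2), J3→P1 (4), TankA→P1 (5); capacity 2 + 4 + 5 = 11.

11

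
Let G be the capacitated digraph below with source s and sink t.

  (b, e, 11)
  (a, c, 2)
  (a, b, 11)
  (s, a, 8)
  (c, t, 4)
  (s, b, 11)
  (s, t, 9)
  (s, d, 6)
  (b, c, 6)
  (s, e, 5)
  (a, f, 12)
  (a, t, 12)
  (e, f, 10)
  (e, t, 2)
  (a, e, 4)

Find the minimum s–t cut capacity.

23

Augment s→t: bottleneck 9, flow now 9.
Augment s→a→t: bottleneck 8, flow now 17.
Augment s→e→t: bottleneck 2, flow now 19.
Augment s→b→c→t: bottleneck 4, flow now 23.
No augmenting path remains; maximum flow = 23.
By max-flow min-cut, the minimum cut capacity equals the max flow.
In the residual graph, reachable from s: {s, b, c, d, e, f}.
Min-cut edges: s→a (8), s→t (9), c→t (4), e→t (2); capacity 8 + 9 + 4 + 2 = 23.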